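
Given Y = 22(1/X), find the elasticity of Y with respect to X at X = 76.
Elasticity = -1

Elasticity = (dY/dX) · (X/Y)

dY/dX = -22/X²
At X = 76: dY/dX = -11/2888, Y = 11/38

Elasticity = (-11/2888) · (76 / (11/38)) = -1

Interpretation: for a small percentage change in X, the percentage change in Y is approximately -1.00 times as large.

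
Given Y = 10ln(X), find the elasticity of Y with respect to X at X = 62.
Elasticity = 1/ln(62) ≈ 0.2423

Elasticity = (dY/dX) · (X/Y)

dY/dX = 10/X
At X = 62: dY/dX = 5/31, Y = 10·ln(62)

Elasticity = (5/31) · (62 / (10·ln(62))) = 1/ln(62) ≈ 0.2423

Interpretation: for a small percentage change in X, the percentage change in Y is approximately 0.24 times as large.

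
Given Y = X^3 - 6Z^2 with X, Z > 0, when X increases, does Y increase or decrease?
Y increases

Taking the partial derivative:
∂Y/∂X = 3X^2

∂Y/∂X = 3X^2 > 0 (assuming positive values)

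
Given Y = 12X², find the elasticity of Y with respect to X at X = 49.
Elasticity = 2

Elasticity = (dY/dX) · (X/Y)

dY/dX = 24·X
At X = 49: dY/dX = 1176, Y = 28812

Elasticity = 1176 · (49 / 28812) = 2

Interpretation: for a small percentage change in X, the percentage change in Y is approximately 2.00 times as large.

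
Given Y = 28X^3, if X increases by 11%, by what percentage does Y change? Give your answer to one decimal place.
36.8%

For Y = 28X^3:
If X → X(1 + 0.11)
Then Y → Y · (1 + 0.11)^3
     ≈ Y · 1.3676

Percentage change = ((1 + 0.11)^3 − 1) × 100% ≈ 36.8%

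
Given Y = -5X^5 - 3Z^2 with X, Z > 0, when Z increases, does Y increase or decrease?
Y decreases

Taking the partial derivative:
∂Y/∂Z = -6Z

∂Y/∂Z = -6Z < 0 (assuming positive values)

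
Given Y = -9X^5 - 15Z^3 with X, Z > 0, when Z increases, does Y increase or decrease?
Y decreases

Taking the partial derivative:
∂Y/∂Z = -45Z^2

∂Y/∂Z = -45Z^2 < 0 (assuming positive values)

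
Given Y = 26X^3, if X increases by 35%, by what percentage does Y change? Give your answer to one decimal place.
146.0%

For Y = 26X^3:
If X → X(1 + 0.35)
Then Y → Y · (1 + 0.35)^3
     ≈ Y · 2.4604

Percentage change = ((1 + 0.35)^3 − 1) × 100% ≈ 146.0%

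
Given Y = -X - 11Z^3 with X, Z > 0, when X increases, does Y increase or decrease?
Y decreases

Taking the partial derivative:
∂Y/∂X = -1

∂Y/∂X = -1 < 0 (assuming positive values)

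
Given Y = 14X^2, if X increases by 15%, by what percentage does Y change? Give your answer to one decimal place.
32.3%

For Y = 14X^2:
If X → X(1 + 0.15)
Then Y → Y · (1 + 0.15)^2
     = Y · 1.3225

Percentage change = ((1 + 0.15)^2 − 1) × 100% ≈ 32.3%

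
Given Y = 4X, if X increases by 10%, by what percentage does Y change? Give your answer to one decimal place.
10.0%

For Y = 4X:
If X → X(1 + 0.1)
Then Y → Y · (1 + 0.1)^1
     = Y · 1.1000

Percentage change = ((1 + 0.1)^1 − 1) × 100% = 10.0%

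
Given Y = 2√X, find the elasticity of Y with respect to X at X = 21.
Elasticity = 1/2

Elasticity = (dY/dX) · (X/Y)

dY/dX = 1/√X
At X = 21: dY/dX = √21/21, Y = 2·√21

Elasticity = (√21/21) · (21 / (2·√21)) = 1/2

Interpretation: for a small percentage change in X, the percentage change in Y is approximately 0.50 times as large.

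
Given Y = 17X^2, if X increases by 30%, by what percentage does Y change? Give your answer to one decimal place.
69.0%

For Y = 17X^2:
If X → X(1 + 0.3)
Then Y → Y · (1 + 0.3)^2
     = Y · 1.6900

Percentage change = ((1 + 0.3)^2 − 1) × 100% = 69.0%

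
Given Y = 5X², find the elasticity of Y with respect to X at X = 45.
Elasticity = 2

Elasticity = (dY/dX) · (X/Y)

dY/dX = 10·X
At X = 45: dY/dX = 450, Y = 10125

Elasticity = 450 · (45 / 10125) = 2

Interpretation: for a small percentage change in X, the percentage change in Y is approximately 2.00 times as large.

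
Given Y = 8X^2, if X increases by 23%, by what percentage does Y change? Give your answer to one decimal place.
51.3%

For Y = 8X^2:
If X → X(1 + 0.23)
Then Y → Y · (1 + 0.23)^2
     = Y · 1.5129

Percentage change = ((1 + 0.23)^2 − 1) × 100% ≈ 51.3%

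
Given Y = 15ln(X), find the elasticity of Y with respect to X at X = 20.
Elasticity = 1/ln(20) ≈ 0.3338

Elasticity = (dY/dX) · (X/Y)

dY/dX = 15/X
At X = 20: dY/dX = 3/4, Y = 15·ln(20)

Elasticity = (3/4) · (20 / (15·ln(20))) = 1/ln(20) ≈ 0.3338

Interpretation: for a small percentage change in X, the percentage change in Y is approximately 0.33 times as large.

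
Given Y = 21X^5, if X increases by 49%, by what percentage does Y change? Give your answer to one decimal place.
634.4%

For Y = 21X^5:
If X → X(1 + 0.49)
Then Y → Y · (1 + 0.49)^5
     ≈ Y · 7.3440

Percentage change = ((1 + 0.49)^5 − 1) × 100% ≈ 634.4%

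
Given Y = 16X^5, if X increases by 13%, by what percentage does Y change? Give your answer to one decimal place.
84.2%

For Y = 16X^5:
If X → X(1 + 0.13)
Then Y → Y · (1 + 0.13)^5
     ≈ Y · 1.8424

Percentage change = ((1 + 0.13)^5 − 1) × 100% ≈ 84.2%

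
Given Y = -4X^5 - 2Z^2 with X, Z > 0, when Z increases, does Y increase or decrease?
Y decreases

Taking the partial derivative:
∂Y/∂Z = -4Z

∂Y/∂Z = -4Z < 0 (assuming positive values)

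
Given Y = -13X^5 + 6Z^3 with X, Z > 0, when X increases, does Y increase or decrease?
Y decreases

Taking the partial derivative:
∂Y/∂X = -65X^4

∂Y/∂X = -65X^4 < 0 (assuming positive values)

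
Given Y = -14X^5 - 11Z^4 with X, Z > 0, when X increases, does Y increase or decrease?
Y decreases

Taking the partial derivative:
∂Y/∂X = -70X^4

∂Y/∂X = -70X^4 < 0 (assuming positive values)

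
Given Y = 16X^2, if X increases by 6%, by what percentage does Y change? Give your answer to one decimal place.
12.4%

For Y = 16X^2:
If X → X(1 + 0.06)
Then Y → Y · (1 + 0.06)^2
     = Y · 1.1236

Percentage change = ((1 + 0.06)^2 − 1) × 100% ≈ 12.4%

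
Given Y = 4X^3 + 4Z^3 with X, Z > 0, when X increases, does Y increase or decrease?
Y increases

Taking the partial derivative:
∂Y/∂X = 12X^2

∂Y/∂X = 12X^2 > 0 (assuming positive values)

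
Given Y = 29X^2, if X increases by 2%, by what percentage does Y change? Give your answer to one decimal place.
4.0%

For Y = 29X^2:
If X → X(1 + 0.02)
Then Y → Y · (1 + 0.02)^2
     = Y · 1.0404

Percentage change = ((1 + 0.02)^2 − 1) × 100% ≈ 4.0%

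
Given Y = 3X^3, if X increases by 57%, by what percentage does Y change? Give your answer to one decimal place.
287.0%

For Y = 3X^3:
If X → X(1 + 0.57)
Then Y → Y · (1 + 0.57)^3
     ≈ Y · 3.8699

Percentage change = ((1 + 0.57)^3 − 1) × 100% ≈ 287.0%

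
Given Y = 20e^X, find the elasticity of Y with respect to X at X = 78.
Elasticity = 78

Elasticity = (dY/dX) · (X/Y)

dY/dX = 20·e^X
At X = 78: dY/dX = 20·e^78, Y = 20·e^78

Elasticity = (20·e^78) · (78 / (20·e^78)) = 78

Interpretation: for a small percentage change in X, the percentage change in Y is approximately 78.00 times as large.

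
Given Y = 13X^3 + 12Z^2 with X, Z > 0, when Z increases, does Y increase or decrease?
Y increases

Taking the partial derivative:
∂Y/∂Z = 24Z

∂Y/∂Z = 24Z > 0 (assuming positive values)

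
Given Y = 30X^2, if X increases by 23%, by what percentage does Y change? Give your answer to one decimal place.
51.3%

For Y = 30X^2:
If X → X(1 + 0.23)
Then Y → Y · (1 + 0.23)^2
     = Y · 1.5129

Percentage change = ((1 + 0.23)^2 − 1) × 100% ≈ 51.3%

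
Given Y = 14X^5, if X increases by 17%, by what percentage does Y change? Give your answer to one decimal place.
119.2%

For Y = 14X^5:
If X → X(1 + 0.17)
Then Y → Y · (1 + 0.17)^5
     ≈ Y · 2.1924

Percentage change = ((1 + 0.17)^5 − 1) × 100% ≈ 119.2%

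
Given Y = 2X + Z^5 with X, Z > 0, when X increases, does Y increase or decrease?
Y increases

Taking the partial derivative:
∂Y/∂X = 2

∂Y/∂X = 2 > 0 (assuming positive values)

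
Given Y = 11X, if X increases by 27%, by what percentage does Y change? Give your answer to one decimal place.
27.0%

For Y = 11X:
If X → X(1 + 0.27)
Then Y → Y · (1 + 0.27)^1
     = Y · 1.2700

Percentage change = ((1 + 0.27)^1 − 1) × 100% = 27.0%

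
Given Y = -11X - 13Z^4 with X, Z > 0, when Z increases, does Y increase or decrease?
Y decreases

Taking the partial derivative:
∂Y/∂Z = -52Z^3

∂Y/∂Z = -52Z^3 < 0 (assuming positive values)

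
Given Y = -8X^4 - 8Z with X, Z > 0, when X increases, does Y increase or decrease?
Y decreases

Taking the partial derivative:
∂Y/∂X = -32X^3

∂Y/∂X = -32X^3 < 0 (assuming positive values)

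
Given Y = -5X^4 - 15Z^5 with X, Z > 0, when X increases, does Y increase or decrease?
Y decreases

Taking the partial derivative:
∂Y/∂X = -20X^3

∂Y/∂X = -20X^3 < 0 (assuming positive values)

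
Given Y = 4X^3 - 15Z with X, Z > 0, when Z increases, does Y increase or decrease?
Y decreases

Taking the partial derivative:
∂Y/∂Z = -15

∂Y/∂Z = -15 < 0 (assuming positive values)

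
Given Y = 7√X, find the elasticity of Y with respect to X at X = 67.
Elasticity = 1/2

Elasticity = (dY/dX) · (X/Y)

dY/dX = 7/(2·√X)
At X = 67: dY/dX = 7·√67/134, Y = 7·√67

Elasticity = (7·√67/134) · (67 / (7·√67)) = 1/2

Interpretation: for a small percentage change in X, the percentage change in Y is approximately 0.50 times as large.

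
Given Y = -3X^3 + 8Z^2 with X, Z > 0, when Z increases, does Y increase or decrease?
Y increases

Taking the partial derivative:
∂Y/∂Z = 16Z

∂Y/∂Z = 16Z > 0 (assuming positive values)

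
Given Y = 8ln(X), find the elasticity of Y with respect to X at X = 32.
Elasticity = 1/ln(32) ≈ 0.2885

Elasticity = (dY/dX) · (X/Y)

dY/dX = 8/X
At X = 32: dY/dX = 1/4, Y = 8·ln(32)

Elasticity = (1/4) · (32 / (8·ln(32))) = 1/ln(32) ≈ 0.2885

Interpretation: for a small percentage change in X, the percentage change in Y is approximately 0.29 times as large.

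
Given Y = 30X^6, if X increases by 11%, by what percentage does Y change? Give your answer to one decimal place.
87.0%

For Y = 30X^6:
If X → X(1 + 0.11)
Then Y → Y · (1 + 0.11)^6
     ≈ Y · 1.8704

Percentage change = ((1 + 0.11)^6 − 1) × 100% ≈ 87.0%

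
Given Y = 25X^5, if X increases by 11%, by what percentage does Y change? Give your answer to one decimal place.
68.5%

For Y = 25X^5:
If X → X(1 + 0.11)
Then Y → Y · (1 + 0.11)^5
     ≈ Y · 1.6851

Percentage change = ((1 + 0.11)^5 − 1) × 100% ≈ 68.5%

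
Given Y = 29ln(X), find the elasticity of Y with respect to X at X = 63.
Elasticity = 1/ln(63) ≈ 0.2414

Elasticity = (dY/dX) · (X/Y)

dY/dX = 29/X
At X = 63: dY/dX = 29/63, Y = 29·ln(63)

Elasticity = (29/63) · (63 / (29·ln(63))) = 1/ln(63) ≈ 0.2414

Interpretation: for a small percentage change in X, the percentage change in Y is approximately 0.24 times as large.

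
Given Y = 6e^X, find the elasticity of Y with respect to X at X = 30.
Elasticity = 30

Elasticity = (dY/dX) · (X/Y)

dY/dX = 6·e^X
At X = 30: dY/dX = 6·e^30, Y = 6·e^30

Elasticity = (6·e^30) · (30 / (6·e^30)) = 30

Interpretation: for a small percentage change in X, the percentage change in Y is approximately 30.00 times as large.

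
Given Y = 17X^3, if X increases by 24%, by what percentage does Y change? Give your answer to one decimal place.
90.7%

For Y = 17X^3:
If X → X(1 + 0.24)
Then Y → Y · (1 + 0.24)^3
     ≈ Y · 1.9066

Percentage change = ((1 + 0.24)^3 − 1) × 100% ≈ 90.7%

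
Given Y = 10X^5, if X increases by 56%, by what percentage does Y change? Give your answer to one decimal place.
823.9%

For Y = 10X^5:
If X → X(1 + 0.56)
Then Y → Y · (1 + 0.56)^5
     ≈ Y · 9.2390

Percentage change = ((1 + 0.56)^5 − 1) × 100% ≈ 823.9%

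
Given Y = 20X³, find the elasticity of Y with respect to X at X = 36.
Elasticity = 3

Elasticity = (dY/dX) · (X/Y)

dY/dX = 60·X²
At X = 36: dY/dX = 77760, Y = 933120

Elasticity = 77760 · (36 / 933120) = 3

Interpretation: for a small percentage change in X, the percentage change in Y is approximately 3.00 times as large.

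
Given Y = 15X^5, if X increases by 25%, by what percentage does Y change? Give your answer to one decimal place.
205.2%

For Y = 15X^5:
If X → X(1 + 0.25)
Then Y → Y · (1 + 0.25)^5
     ≈ Y · 3.0518

Percentage change = ((1 + 0.25)^5 − 1) × 100% ≈ 205.2%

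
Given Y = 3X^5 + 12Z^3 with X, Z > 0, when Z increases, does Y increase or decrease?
Y increases

Taking the partial derivative:
∂Y/∂Z = 36Z^2

∂Y/∂Z = 36Z^2 > 0 (assuming positive values)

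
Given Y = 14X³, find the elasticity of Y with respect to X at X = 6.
Elasticity = 3

Elasticity = (dY/dX) · (X/Y)

dY/dX = 42·X²
At X = 6: dY/dX = 1512, Y = 3024

Elasticity = 1512 · (6 / 3024) = 3

Interpretation: for a small percentage change in X, the percentage change in Y is approximately 3.00 times as large.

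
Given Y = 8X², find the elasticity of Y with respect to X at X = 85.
Elasticity = 2

Elasticity = (dY/dX) · (X/Y)

dY/dX = 16·X
At X = 85: dY/dX = 1360, Y = 57800

Elasticity = 1360 · (85 / 57800) = 2

Interpretation: for a small percentage change in X, the percentage change in Y is approximately 2.00 times as large.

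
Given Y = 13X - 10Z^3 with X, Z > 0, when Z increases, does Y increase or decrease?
Y decreases

Taking the partial derivative:
∂Y/∂Z = -30Z^2

∂Y/∂Z = -30Z^2 < 0 (assuming positive values)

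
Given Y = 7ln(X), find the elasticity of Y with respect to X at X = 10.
Elasticity = 1/ln(10) ≈ 0.4343

Elasticity = (dY/dX) · (X/Y)

dY/dX = 7/X
At X = 10: dY/dX = 7/10, Y = 7·ln(10)

Elasticity = (7/10) · (10 / (7·ln(10))) = 1/ln(10) ≈ 0.4343

Interpretation: for a small percentage change in X, the percentage change in Y is approximately 0.43 times as large.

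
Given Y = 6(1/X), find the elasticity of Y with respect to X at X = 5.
Elasticity = -1

Elasticity = (dY/dX) · (X/Y)

dY/dX = -6/X²
At X = 5: dY/dX = -6/25, Y = 6/5

Elasticity = (-6/25) · (5 / (6/5)) = -1

Interpretation: for a small percentage change in X, the percentage change in Y is approximately -1.00 times as large.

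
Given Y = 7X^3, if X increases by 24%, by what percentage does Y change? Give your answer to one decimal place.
90.7%

For Y = 7X^3:
If X → X(1 + 0.24)
Then Y → Y · (1 + 0.24)^3
     ≈ Y · 1.9066

Percentage change = ((1 + 0.24)^3 − 1) × 100% ≈ 90.7%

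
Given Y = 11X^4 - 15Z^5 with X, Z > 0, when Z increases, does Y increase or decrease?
Y decreases

Taking the partial derivative:
∂Y/∂Z = -75Z^4

∂Y/∂Z = -75Z^4 < 0 (assuming positive values)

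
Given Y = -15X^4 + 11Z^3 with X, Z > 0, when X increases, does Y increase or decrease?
Y decreases

Taking the partial derivative:
∂Y/∂X = -60X^3

∂Y/∂X = -60X^3 < 0 (assuming positive values)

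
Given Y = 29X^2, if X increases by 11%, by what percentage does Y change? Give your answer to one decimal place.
23.2%

For Y = 29X^2:
If X → X(1 + 0.11)
Then Y → Y · (1 + 0.11)^2
     = Y · 1.2321

Percentage change = ((1 + 0.11)^2 − 1) × 100% ≈ 23.2%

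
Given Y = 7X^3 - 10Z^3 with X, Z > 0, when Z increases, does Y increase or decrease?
Y decreases

Taking the partial derivative:
∂Y/∂Z = -30Z^2

∂Y/∂Z = -30Z^2 < 0 (assuming positive values)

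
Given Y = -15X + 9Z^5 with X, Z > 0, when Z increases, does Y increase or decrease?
Y increases

Taking the partial derivative:
∂Y/∂Z = 45Z^4

∂Y/∂Z = 45Z^4 > 0 (assuming positive values)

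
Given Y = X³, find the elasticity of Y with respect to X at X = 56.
Elasticity = 3

Elasticity = (dY/dX) · (X/Y)

dY/dX = 3·X²
At X = 56: dY/dX = 9408, Y = 175616

Elasticity = 9408 · (56 / 175616) = 3

Interpretation: for a small percentage change in X, the percentage change in Y is approximately 3.00 times as large.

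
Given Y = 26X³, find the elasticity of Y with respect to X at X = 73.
Elasticity = 3

Elasticity = (dY/dX) · (X/Y)

dY/dX = 78·X²
At X = 73: dY/dX = 415662, Y = 10114442

Elasticity = 415662 · (73 / 10114442) = 3

Interpretation: for a small percentage change in X, the percentage change in Y is approximately 3.00 times as large.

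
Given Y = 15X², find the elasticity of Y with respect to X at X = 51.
Elasticity = 2

Elasticity = (dY/dX) · (X/Y)

dY/dX = 30·X
At X = 51: dY/dX = 1530, Y = 39015

Elasticity = 1530 · (51 / 39015) = 2

Interpretation: for a small percentage change in X, the percentage change in Y is approximately 2.00 times as large.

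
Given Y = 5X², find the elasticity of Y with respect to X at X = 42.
Elasticity = 2

Elasticity = (dY/dX) · (X/Y)

dY/dX = 10·X
At X = 42: dY/dX = 420, Y = 8820

Elasticity = 420 · (42 / 8820) = 2

Interpretation: for a small percentage change in X, the percentage change in Y is approximately 2.00 times as large.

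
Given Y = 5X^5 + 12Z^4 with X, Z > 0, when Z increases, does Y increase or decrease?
Y increases

Taking the partial derivative:
∂Y/∂Z = 48Z^3

∂Y/∂Z = 48Z^3 > 0 (assuming positive values)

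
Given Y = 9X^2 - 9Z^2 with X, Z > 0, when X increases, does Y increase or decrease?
Y increases

Taking the partial derivative:
∂Y/∂X = 18X

∂Y/∂X = 18X > 0 (assuming positive values)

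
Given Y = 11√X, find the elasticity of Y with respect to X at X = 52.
Elasticity = 1/2

Elasticity = (dY/dX) · (X/Y)

dY/dX = 11/(2·√X)
At X = 52: dY/dX = 11·√13/52, Y = 22·√13

Elasticity = (11·√13/52) · (52 / (22·√13)) = 1/2

Interpretation: for a small percentage change in X, the percentage change in Y is approximately 0.50 times as large.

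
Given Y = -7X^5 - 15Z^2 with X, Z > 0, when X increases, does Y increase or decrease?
Y decreases

Taking the partial derivative:
∂Y/∂X = -35X^4

∂Y/∂X = -35X^4 < 0 (assuming positive values)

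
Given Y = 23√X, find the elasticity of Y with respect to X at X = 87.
Elasticity = 1/2

Elasticity = (dY/dX) · (X/Y)

dY/dX = 23/(2·√X)
At X = 87: dY/dX = 23·√87/174, Y = 23·√87

Elasticity = (23·√87/174) · (87 / (23·√87)) = 1/2

Interpretation: for a small percentage change in X, the percentage change in Y is approximately 0.50 times as large.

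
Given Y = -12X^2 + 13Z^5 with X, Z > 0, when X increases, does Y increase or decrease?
Y decreases

Taking the partial derivative:
∂Y/∂X = -24X

∂Y/∂X = -24X < 0 (assuming positive values)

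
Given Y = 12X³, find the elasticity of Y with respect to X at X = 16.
Elasticity = 3

Elasticity = (dY/dX) · (X/Y)

dY/dX = 36·X²
At X = 16: dY/dX = 9216, Y = 49152

Elasticity = 9216 · (16 / 49152) = 3

Interpretation: for a small percentage change in X, the percentage change in Y is approximately 3.00 times as large.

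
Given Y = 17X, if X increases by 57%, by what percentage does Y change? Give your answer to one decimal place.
57.0%

For Y = 17X:
If X → X(1 + 0.57)
Then Y → Y · (1 + 0.57)^1
     = Y · 1.5700

Percentage change = ((1 + 0.57)^1 − 1) × 100% = 57.0%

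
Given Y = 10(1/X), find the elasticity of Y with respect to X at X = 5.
Elasticity = -1

Elasticity = (dY/dX) · (X/Y)

dY/dX = -10/X²
At X = 5: dY/dX = -2/5, Y = 2

Elasticity = (-2/5) · (5 / 2) = -1

Interpretation: for a small percentage change in X, the percentage change in Y is approximately -1.00 times as large.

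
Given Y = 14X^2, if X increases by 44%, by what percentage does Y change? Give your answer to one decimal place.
107.4%

For Y = 14X^2:
If X → X(1 + 0.44)
Then Y → Y · (1 + 0.44)^2
     = Y · 2.0736

Percentage change = ((1 + 0.44)^2 − 1) × 100% ≈ 107.4%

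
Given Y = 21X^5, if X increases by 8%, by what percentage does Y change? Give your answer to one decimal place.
46.9%

For Y = 21X^5:
If X → X(1 + 0.08)
Then Y → Y · (1 + 0.08)^5
     ≈ Y · 1.4693

Percentage change = ((1 + 0.08)^5 − 1) × 100% ≈ 46.9%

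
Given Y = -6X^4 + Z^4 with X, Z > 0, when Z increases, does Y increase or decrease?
Y increases

Taking the partial derivative:
∂Y/∂Z = 4Z^3

∂Y/∂Z = 4Z^3 > 0 (assuming positive values)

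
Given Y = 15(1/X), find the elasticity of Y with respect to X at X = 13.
Elasticity = -1

Elasticity = (dY/dX) · (X/Y)

dY/dX = -15/X²
At X = 13: dY/dX = -15/169, Y = 15/13

Elasticity = (-15/169) · (13 / (15/13)) = -1

Interpretation: for a small percentage change in X, the percentage change in Y is approximately -1.00 times as large.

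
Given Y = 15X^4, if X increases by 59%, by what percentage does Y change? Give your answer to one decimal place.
539.1%

For Y = 15X^4:
If X → X(1 + 0.59)
Then Y → Y · (1 + 0.59)^4
     ≈ Y · 6.3913

Percentage change = ((1 + 0.59)^4 − 1) × 100% ≈ 539.1%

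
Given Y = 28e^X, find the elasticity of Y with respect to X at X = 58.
Elasticity = 58

Elasticity = (dY/dX) · (X/Y)

dY/dX = 28·e^X
At X = 58: dY/dX = 28·e^58, Y = 28·e^58

Elasticity = (28·e^58) · (58 / (28·e^58)) = 58

Interpretation: for a small percentage change in X, the percentage change in Y is approximately 58.00 times as large.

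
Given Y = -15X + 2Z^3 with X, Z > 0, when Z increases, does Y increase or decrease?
Y increases

Taking the partial derivative:
∂Y/∂Z = 6Z^2

∂Y/∂Z = 6Z^2 > 0 (assuming positive values)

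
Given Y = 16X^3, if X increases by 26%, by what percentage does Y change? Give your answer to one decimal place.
100.0%

For Y = 16X^3:
If X → X(1 + 0.26)
Then Y → Y · (1 + 0.26)^3
     ≈ Y · 2.0004

Percentage change = ((1 + 0.26)^3 − 1) × 100% ≈ 100.0%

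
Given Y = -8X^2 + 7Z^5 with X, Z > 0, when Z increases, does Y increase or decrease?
Y increases

Taking the partial derivative:
∂Y/∂Z = 35Z^4

∂Y/∂Z = 35Z^4 > 0 (assuming positive values)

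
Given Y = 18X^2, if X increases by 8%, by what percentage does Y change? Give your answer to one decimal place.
16.6%

For Y = 18X^2:
If X → X(1 + 0.08)
Then Y → Y · (1 + 0.08)^2
     = Y · 1.1664

Percentage change = ((1 + 0.08)^2 − 1) × 100% ≈ 16.6%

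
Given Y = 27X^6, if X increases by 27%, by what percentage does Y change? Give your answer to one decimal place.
319.6%

For Y = 27X^6:
If X → X(1 + 0.27)
Then Y → Y · (1 + 0.27)^6
     ≈ Y · 4.1959

Percentage change = ((1 + 0.27)^6 − 1) × 100% ≈ 319.6%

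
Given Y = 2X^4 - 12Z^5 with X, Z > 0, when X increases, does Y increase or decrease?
Y increases

Taking the partial derivative:
∂Y/∂X = 8X^3

∂Y/∂X = 8X^3 > 0 (assuming positive values)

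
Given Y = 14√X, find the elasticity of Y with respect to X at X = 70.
Elasticity = 1/2

Elasticity = (dY/dX) · (X/Y)

dY/dX = 7/√X
At X = 70: dY/dX = √70/10, Y = 14·√70

Elasticity = (√70/10) · (70 / (14·√70)) = 1/2

Interpretation: for a small percentage change in X, the percentage change in Y is approximately 0.50 times as large.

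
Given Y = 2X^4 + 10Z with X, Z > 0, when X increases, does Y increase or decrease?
Y increases

Taking the partial derivative:
∂Y/∂X = 8X^3

∂Y/∂X = 8X^3 > 0 (assuming positive values)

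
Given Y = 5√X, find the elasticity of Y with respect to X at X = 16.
Elasticity = 1/2

Elasticity = (dY/dX) · (X/Y)

dY/dX = 5/(2·√X)
At X = 16: dY/dX = 5/8, Y = 20

Elasticity = (5/8) · (16 / 20) = 1/2

Interpretation: for a small percentage change in X, the percentage change in Y is approximately 0.50 times as large.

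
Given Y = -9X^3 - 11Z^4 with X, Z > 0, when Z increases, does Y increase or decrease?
Y decreases

Taking the partial derivative:
∂Y/∂Z = -44Z^3

∂Y/∂Z = -44Z^3 < 0 (assuming positive values)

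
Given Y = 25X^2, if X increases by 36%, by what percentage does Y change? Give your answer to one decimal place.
85.0%

For Y = 25X^2:
If X → X(1 + 0.36)
Then Y → Y · (1 + 0.36)^2
     = Y · 1.8496

Percentage change = ((1 + 0.36)^2 − 1) × 100% ≈ 85.0%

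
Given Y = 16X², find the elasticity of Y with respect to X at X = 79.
Elasticity = 2

Elasticity = (dY/dX) · (X/Y)

dY/dX = 32·X
At X = 79: dY/dX = 2528, Y = 99856

Elasticity = 2528 · (79 / 99856) = 2

Interpretation: for a small percentage change in X, the percentage change in Y is approximately 2.00 times as large.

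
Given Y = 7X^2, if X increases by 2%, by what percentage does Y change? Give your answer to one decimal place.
4.0%

For Y = 7X^2:
If X → X(1 + 0.02)
Then Y → Y · (1 + 0.02)^2
     = Y · 1.0404

Percentage change = ((1 + 0.02)^2 − 1) × 100% ≈ 4.0%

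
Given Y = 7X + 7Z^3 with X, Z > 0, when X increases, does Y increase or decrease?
Y increases

Taking the partial derivative:
∂Y/∂X = 7

∂Y/∂X = 7 > 0 (assuming positive values)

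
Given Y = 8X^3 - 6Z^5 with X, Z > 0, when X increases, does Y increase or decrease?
Y increases

Taking the partial derivative:
∂Y/∂X = 24X^2

∂Y/∂X = 24X^2 > 0 (assuming positive values)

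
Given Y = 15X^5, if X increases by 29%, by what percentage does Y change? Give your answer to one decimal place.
257.2%

For Y = 15X^5:
If X → X(1 + 0.29)
Then Y → Y · (1 + 0.29)^5
     ≈ Y · 3.5723

Percentage change = ((1 + 0.29)^5 − 1) × 100% ≈ 257.2%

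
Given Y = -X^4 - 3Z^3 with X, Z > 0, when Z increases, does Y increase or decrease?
Y decreases

Taking the partial derivative:
∂Y/∂Z = -9Z^2

∂Y/∂Z = -9Z^2 < 0 (assuming positive values)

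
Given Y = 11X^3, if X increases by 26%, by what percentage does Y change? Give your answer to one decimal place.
100.0%

For Y = 11X^3:
If X → X(1 + 0.26)
Then Y → Y · (1 + 0.26)^3
     ≈ Y · 2.0004

Percentage change = ((1 + 0.26)^3 − 1) × 100% ≈ 100.0%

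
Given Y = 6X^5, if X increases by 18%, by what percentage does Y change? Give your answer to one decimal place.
128.8%

For Y = 6X^5:
If X → X(1 + 0.18)
Then Y → Y · (1 + 0.18)^5
     ≈ Y · 2.2878

Percentage change = ((1 + 0.18)^5 − 1) × 100% ≈ 128.8%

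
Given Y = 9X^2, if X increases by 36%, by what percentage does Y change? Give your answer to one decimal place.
85.0%

For Y = 9X^2:
If X → X(1 + 0.36)
Then Y → Y · (1 + 0.36)^2
     = Y · 1.8496

Percentage change = ((1 + 0.36)^2 − 1) × 100% ≈ 85.0%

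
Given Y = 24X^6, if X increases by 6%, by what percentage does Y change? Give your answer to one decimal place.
41.9%

For Y = 24X^6:
If X → X(1 + 0.06)
Then Y → Y · (1 + 0.06)^6
     ≈ Y · 1.4185

Percentage change = ((1 + 0.06)^6 − 1) × 100% ≈ 41.9%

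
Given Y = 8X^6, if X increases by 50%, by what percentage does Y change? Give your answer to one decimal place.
1039.1%

For Y = 8X^6:
If X → X(1 + 0.5)
Then Y → Y · (1 + 0.5)^6
     ≈ Y · 11.3906

Percentage change = ((1 + 0.5)^6 − 1) × 100% ≈ 1039.1%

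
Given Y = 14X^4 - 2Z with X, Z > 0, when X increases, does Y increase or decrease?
Y increases

Taking the partial derivative:
∂Y/∂X = 56X^3

∂Y/∂X = 56X^3 > 0 (assuming positive values)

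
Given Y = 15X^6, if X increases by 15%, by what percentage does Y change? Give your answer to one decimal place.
131.3%

For Y = 15X^6:
If X → X(1 + 0.15)
Then Y → Y · (1 + 0.15)^6
     ≈ Y · 2.3131

Percentage change = ((1 + 0.15)^6 − 1) × 100% ≈ 131.3%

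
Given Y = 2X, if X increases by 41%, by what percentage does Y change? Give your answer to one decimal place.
41.0%

For Y = 2X:
If X → X(1 + 0.41)
Then Y → Y · (1 + 0.41)^1
     = Y · 1.4100

Percentage change = ((1 + 0.41)^1 − 1) × 100% = 41.0%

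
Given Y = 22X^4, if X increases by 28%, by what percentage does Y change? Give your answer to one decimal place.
168.4%

For Y = 22X^4:
If X → X(1 + 0.28)
Then Y → Y · (1 + 0.28)^4
     ≈ Y · 2.6844

Percentage change = ((1 + 0.28)^4 − 1) × 100% ≈ 168.4%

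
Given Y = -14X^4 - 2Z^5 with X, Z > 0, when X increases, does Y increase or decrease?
Y decreases

Taking the partial derivative:
∂Y/∂X = -56X^3

∂Y/∂X = -56X^3 < 0 (assuming positive values)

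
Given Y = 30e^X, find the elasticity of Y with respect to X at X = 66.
Elasticity = 66

Elasticity = (dY/dX) · (X/Y)

dY/dX = 30·e^X
At X = 66: dY/dX = 30·e^66, Y = 30·e^66

Elasticity = (30·e^66) · (66 / (30·e^66)) = 66

Interpretation: for a small percentage change in X, the percentage change in Y is approximately 66.00 times as large.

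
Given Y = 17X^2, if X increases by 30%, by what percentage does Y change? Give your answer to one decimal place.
69.0%

For Y = 17X^2:
If X → X(1 + 0.3)
Then Y → Y · (1 + 0.3)^2
     = Y · 1.6900

Percentage change = ((1 + 0.3)^2 − 1) × 100% = 69.0%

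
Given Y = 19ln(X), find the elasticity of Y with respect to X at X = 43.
Elasticity = 1/ln(43) ≈ 0.2659

Elasticity = (dY/dX) · (X/Y)

dY/dX = 19/X
At X = 43: dY/dX = 19/43, Y = 19·ln(43)

Elasticity = (19/43) · (43 / (19·ln(43))) = 1/ln(43) ≈ 0.2659

Interpretation: for a small percentage change in X, the percentage change in Y is approximately 0.27 times as large.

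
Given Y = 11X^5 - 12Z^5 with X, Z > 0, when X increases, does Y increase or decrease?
Y increases

Taking the partial derivative:
∂Y/∂X = 55X^4

∂Y/∂X = 55X^4 > 0 (assuming positive values)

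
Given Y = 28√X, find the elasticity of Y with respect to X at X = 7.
Elasticity = 1/2

Elasticity = (dY/dX) · (X/Y)

dY/dX = 14/√X
At X = 7: dY/dX = 2·√7, Y = 28·√7

Elasticity = (2·√7) · (7 / (28·√7)) = 1/2

Interpretation: for a small percentage change in X, the percentage change in Y is approximately 0.50 times as large.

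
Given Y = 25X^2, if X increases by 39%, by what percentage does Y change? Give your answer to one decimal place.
93.2%

For Y = 25X^2:
If X → X(1 + 0.39)
Then Y → Y · (1 + 0.39)^2
     = Y · 1.9321

Percentage change = ((1 + 0.39)^2 − 1) × 100% ≈ 93.2%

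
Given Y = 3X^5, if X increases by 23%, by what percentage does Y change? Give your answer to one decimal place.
181.5%

For Y = 3X^5:
If X → X(1 + 0.23)
Then Y → Y · (1 + 0.23)^5
     ≈ Y · 2.8153

Percentage change = ((1 + 0.23)^5 − 1) × 100% ≈ 181.5%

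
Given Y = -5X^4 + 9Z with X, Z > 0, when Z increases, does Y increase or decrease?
Y increases

Taking the partial derivative:
∂Y/∂Z = 9

∂Y/∂Z = 9 > 0 (assuming positive values)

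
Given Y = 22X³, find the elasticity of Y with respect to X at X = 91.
Elasticity = 3

Elasticity = (dY/dX) · (X/Y)

dY/dX = 66·X²
At X = 91: dY/dX = 546546, Y = 16578562

Elasticity = 546546 · (91 / 16578562) = 3

Interpretation: for a small percentage change in X, the percentage change in Y is approximately 3.00 times as large.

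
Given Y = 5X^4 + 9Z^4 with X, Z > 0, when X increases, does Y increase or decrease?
Y increases

Taking the partial derivative:
∂Y/∂X = 20X^3

∂Y/∂X = 20X^3 > 0 (assuming positive values)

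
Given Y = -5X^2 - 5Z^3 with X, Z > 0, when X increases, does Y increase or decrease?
Y decreases

Taking the partial derivative:
∂Y/∂X = -10X

∂Y/∂X = -10X < 0 (assuming positive values)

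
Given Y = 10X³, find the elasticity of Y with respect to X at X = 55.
Elasticity = 3

Elasticity = (dY/dX) · (X/Y)

dY/dX = 30·X²
At X = 55: dY/dX = 90750, Y = 1663750

Elasticity = 90750 · (55 / 1663750) = 3

Interpretation: for a small percentage change in X, the percentage change in Y is approximately 3.00 times as large.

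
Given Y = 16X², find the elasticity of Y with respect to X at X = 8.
Elasticity = 2

Elasticity = (dY/dX) · (X/Y)

dY/dX = 32·X
At X = 8: dY/dX = 256, Y = 1024

Elasticity = 256 · (8 / 1024) = 2

Interpretation: for a small percentage change in X, the percentage change in Y is approximately 2.00 times as large.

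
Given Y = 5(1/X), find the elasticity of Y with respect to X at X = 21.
Elasticity = -1

Elasticity = (dY/dX) · (X/Y)

dY/dX = -5/X²
At X = 21: dY/dX = -5/441, Y = 5/21

Elasticity = (-5/441) · (21 / (5/21)) = -1

Interpretation: for a small percentage change in X, the percentage change in Y is approximately -1.00 times as large.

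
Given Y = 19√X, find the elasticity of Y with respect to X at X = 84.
Elasticity = 1/2

Elasticity = (dY/dX) · (X/Y)

dY/dX = 19/(2·√X)
At X = 84: dY/dX = 19·√21/84, Y = 38·√21

Elasticity = (19·√21/84) · (84 / (38·√21)) = 1/2

Interpretation: for a small percentage change in X, the percentage change in Y is approximately 0.50 times as large.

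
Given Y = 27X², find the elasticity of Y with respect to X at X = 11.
Elasticity = 2

Elasticity = (dY/dX) · (X/Y)

dY/dX = 54·X
At X = 11: dY/dX = 594, Y = 3267

Elasticity = 594 · (11 / 3267) = 2

Interpretation: for a small percentage change in X, the percentage change in Y is approximately 2.00 times as large.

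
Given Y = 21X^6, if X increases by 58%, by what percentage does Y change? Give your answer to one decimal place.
1455.8%

For Y = 21X^6:
If X → X(1 + 0.58)
Then Y → Y · (1 + 0.58)^6
     ≈ Y · 15.5576

Percentage change = ((1 + 0.58)^6 − 1) × 100% ≈ 1455.8%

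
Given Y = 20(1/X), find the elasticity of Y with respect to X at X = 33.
Elasticity = -1

Elasticity = (dY/dX) · (X/Y)

dY/dX = -20/X²
At X = 33: dY/dX = -20/1089, Y = 20/33

Elasticity = (-20/1089) · (33 / (20/33)) = -1

Interpretation: for a small percentage change in X, the percentage change in Y is approximately -1.00 times as large.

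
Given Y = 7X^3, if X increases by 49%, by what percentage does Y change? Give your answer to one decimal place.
230.8%

For Y = 7X^3:
If X → X(1 + 0.49)
Then Y → Y · (1 + 0.49)^3
     ≈ Y · 3.3079

Percentage change = ((1 + 0.49)^3 − 1) × 100% ≈ 230.8%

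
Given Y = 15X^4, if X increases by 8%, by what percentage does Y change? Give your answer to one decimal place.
36.0%

For Y = 15X^4:
If X → X(1 + 0.08)
Then Y → Y · (1 + 0.08)^4
     ≈ Y · 1.3605

Percentage change = ((1 + 0.08)^4 − 1) × 100% ≈ 36.0%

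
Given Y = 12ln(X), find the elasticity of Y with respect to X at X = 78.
Elasticity = 1/ln(78) ≈ 0.2295

Elasticity = (dY/dX) · (X/Y)

dY/dX = 12/X
At X = 78: dY/dX = 2/13, Y = 12·ln(78)

Elasticity = (2/13) · (78 / (12·ln(78))) = 1/ln(78) ≈ 0.2295

Interpretation: for a small percentage change in X, the percentage change in Y is approximately 0.23 times as large.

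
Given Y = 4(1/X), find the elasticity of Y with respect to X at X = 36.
Elasticity = -1

Elasticity = (dY/dX) · (X/Y)

dY/dX = -4/X²
At X = 36: dY/dX = -1/324, Y = 1/9

Elasticity = (-1/324) · (36 / (1/9)) = -1

Interpretation: for a small percentage change in X, the percentage change in Y is approximately -1.00 times as large.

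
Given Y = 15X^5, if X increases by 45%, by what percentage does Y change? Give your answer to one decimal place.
541.0%

For Y = 15X^5:
If X → X(1 + 0.45)
Then Y → Y · (1 + 0.45)^5
     ≈ Y · 6.4097

Percentage change = ((1 + 0.45)^5 − 1) × 100% ≈ 541.0%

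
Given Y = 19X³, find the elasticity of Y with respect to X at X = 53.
Elasticity = 3

Elasticity = (dY/dX) · (X/Y)

dY/dX = 57·X²
At X = 53: dY/dX = 160113, Y = 2828663

Elasticity = 160113 · (53 / 2828663) = 3

Interpretation: for a small percentage change in X, the percentage change in Y is approximately 3.00 times as large.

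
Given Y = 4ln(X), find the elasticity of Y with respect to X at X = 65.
Elasticity = 1/ln(65) ≈ 0.2396

Elasticity = (dY/dX) · (X/Y)

dY/dX = 4/X
At X = 65: dY/dX = 4/65, Y = 4·ln(65)

Elasticity = (4/65) · (65 / (4·ln(65))) = 1/ln(65) ≈ 0.2396

Interpretation: for a small percentage change in X, the percentage change in Y is approximately 0.24 times as large.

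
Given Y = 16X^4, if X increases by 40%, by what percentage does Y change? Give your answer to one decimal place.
284.2%

For Y = 16X^4:
If X → X(1 + 0.4)
Then Y → Y · (1 + 0.4)^4
     = Y · 3.8416

Percentage change = ((1 + 0.4)^4 − 1) × 100% ≈ 284.2%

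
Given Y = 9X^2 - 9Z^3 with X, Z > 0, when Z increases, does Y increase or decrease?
Y decreases

Taking the partial derivative:
∂Y/∂Z = -27Z^2

∂Y/∂Z = -27Z^2 < 0 (assuming positive values)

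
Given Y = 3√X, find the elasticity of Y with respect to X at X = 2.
Elasticity = 1/2

Elasticity = (dY/dX) · (X/Y)

dY/dX = 3/(2·√X)
At X = 2: dY/dX = 3·√2/4, Y = 3·√2

Elasticity = (3·√2/4) · (2 / (3·√2)) = 1/2

Interpretation: for a small percentage change in X, the percentage change in Y is approximately 0.50 times as large.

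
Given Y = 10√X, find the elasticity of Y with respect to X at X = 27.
Elasticity = 1/2

Elasticity = (dY/dX) · (X/Y)

dY/dX = 5/√X
At X = 27: dY/dX = 5·√3/9, Y = 30·√3

Elasticity = (5·√3/9) · (27 / (30·√3)) = 1/2

Interpretation: for a small percentage change in X, the percentage change in Y is approximately 0.50 times as large.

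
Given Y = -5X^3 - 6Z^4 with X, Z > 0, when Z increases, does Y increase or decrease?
Y decreases

Taking the partial derivative:
∂Y/∂Z = -24Z^3

∂Y/∂Z = -24Z^3 < 0 (assuming positive values)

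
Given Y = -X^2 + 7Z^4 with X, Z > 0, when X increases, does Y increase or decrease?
Y decreases

Taking the partial derivative:
∂Y/∂X = -2X

∂Y/∂X = -2X < 0 (assuming positive values)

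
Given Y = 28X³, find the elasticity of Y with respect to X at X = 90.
Elasticity = 3

Elasticity = (dY/dX) · (X/Y)

dY/dX = 84·X²
At X = 90: dY/dX = 680400, Y = 20412000

Elasticity = 680400 · (90 / 20412000) = 3

Interpretation: for a small percentage change in X, the percentage change in Y is approximately 3.00 times as large.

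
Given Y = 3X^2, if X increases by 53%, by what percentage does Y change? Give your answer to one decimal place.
134.1%

For Y = 3X^2:
If X → X(1 + 0.53)
Then Y → Y · (1 + 0.53)^2
     = Y · 2.3409

Percentage change = ((1 + 0.53)^2 − 1) × 100% ≈ 134.1%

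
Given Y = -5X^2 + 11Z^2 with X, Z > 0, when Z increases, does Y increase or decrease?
Y increases

Taking the partial derivative:
∂Y/∂Z = 22Z

∂Y/∂Z = 22Z > 0 (assuming positive values)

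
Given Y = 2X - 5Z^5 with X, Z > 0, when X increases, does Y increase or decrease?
Y increases

Taking the partial derivative:
∂Y/∂X = 2

∂Y/∂X = 2 > 0 (assuming positive values)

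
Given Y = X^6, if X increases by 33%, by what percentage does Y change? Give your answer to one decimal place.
453.5%

For Y = X^6:
If X → X(1 + 0.33)
Then Y → Y · (1 + 0.33)^6
     ≈ Y · 5.5349

Percentage change = ((1 + 0.33)^6 − 1) × 100% ≈ 453.5%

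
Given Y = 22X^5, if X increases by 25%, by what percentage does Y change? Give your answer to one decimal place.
205.2%

For Y = 22X^5:
If X → X(1 + 0.25)
Then Y → Y · (1 + 0.25)^5
     ≈ Y · 3.0518

Percentage change = ((1 + 0.25)^5 − 1) × 100% ≈ 205.2%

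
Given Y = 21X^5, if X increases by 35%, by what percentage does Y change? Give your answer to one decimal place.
348.4%

For Y = 21X^5:
If X → X(1 + 0.35)
Then Y → Y · (1 + 0.35)^5
     ≈ Y · 4.4840

Percentage change = ((1 + 0.35)^5 − 1) × 100% ≈ 348.4%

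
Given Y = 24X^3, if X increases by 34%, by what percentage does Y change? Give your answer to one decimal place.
140.6%

For Y = 24X^3:
If X → X(1 + 0.34)
Then Y → Y · (1 + 0.34)^3
     ≈ Y · 2.4061

Percentage change = ((1 + 0.34)^3 − 1) × 100% ≈ 140.6%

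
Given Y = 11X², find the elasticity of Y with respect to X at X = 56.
Elasticity = 2

Elasticity = (dY/dX) · (X/Y)

dY/dX = 22·X
At X = 56: dY/dX = 1232, Y = 34496

Elasticity = 1232 · (56 / 34496) = 2

Interpretation: for a small percentage change in X, the percentage change in Y is approximately 2.00 times as large.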